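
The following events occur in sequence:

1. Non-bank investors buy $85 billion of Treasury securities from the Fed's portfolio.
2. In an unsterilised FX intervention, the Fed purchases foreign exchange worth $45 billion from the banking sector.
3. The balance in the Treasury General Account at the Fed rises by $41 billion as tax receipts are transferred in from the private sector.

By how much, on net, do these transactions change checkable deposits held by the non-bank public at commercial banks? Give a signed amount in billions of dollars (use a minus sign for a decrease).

Asset sale (to non-banks) $85 billion: non-bank counterparties' bank balances fall → −$85B.
FX purchase $45 billion: the counterparty is a bank, so public deposits are unchanged → 0.
Government account inflow $41 billion: non-bank counterparties' bank balances fall → −$41B.
Net: −85 + 0 − 41 = -$126 billion.

-$126 billion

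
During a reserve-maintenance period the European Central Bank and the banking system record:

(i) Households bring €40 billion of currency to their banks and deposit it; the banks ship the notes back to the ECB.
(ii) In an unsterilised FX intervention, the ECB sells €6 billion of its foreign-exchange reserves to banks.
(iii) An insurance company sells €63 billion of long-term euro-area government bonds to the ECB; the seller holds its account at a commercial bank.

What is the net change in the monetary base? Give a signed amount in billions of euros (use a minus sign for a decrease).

+€57 billion

ECB balance sheet:
  Assets:      Securities +€63B, Foreign assets −€6B
  Liabilities: Bank reserves +€97B, Currency in circulation −€40B
Commercial banking system:
  Assets:      Reserves at CB +€97B, Foreign assets +€6B
  Liabilities: Checkable deposits +€103B
Monetary base = currency + reserves: −€40B + (+€97B) = +€57 billion.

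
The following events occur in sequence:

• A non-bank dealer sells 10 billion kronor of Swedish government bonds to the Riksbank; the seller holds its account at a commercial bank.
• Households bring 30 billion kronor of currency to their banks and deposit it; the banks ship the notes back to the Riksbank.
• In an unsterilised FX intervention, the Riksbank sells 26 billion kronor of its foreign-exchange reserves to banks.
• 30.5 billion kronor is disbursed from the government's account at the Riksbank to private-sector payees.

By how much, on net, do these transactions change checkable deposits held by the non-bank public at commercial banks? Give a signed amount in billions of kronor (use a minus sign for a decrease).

Asset purchase (from non-banks) 10 billion kronor: non-bank counterparties' bank balances rise → +10B.
Currency deposit 30 billion kronor: non-bank counterparties' bank balances rise → +30B.
FX sale 26 billion kronor: the counterparty is a bank, so public deposits are unchanged → 0.
Government spending 30.5 billion kronor: non-bank counterparties' bank balances rise → +30.5B.
Net: 10 + 30 + 0 + 30.5 = +70.5 billion.

+70.5 billion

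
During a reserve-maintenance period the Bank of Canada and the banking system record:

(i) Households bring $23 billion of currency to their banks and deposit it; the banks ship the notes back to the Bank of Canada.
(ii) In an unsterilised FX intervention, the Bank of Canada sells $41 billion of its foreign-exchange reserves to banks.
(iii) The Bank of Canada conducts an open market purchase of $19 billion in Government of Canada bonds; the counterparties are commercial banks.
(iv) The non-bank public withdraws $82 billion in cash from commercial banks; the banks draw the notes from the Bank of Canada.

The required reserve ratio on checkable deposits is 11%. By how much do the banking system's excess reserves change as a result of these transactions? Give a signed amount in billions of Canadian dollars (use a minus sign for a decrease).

-$74.51 billion

Currency deposit $23 billion: reserves +$23B, deposits +$23B.
FX sale $41 billion: reserves −$41B, deposits 0.
OMO purchase (from banks) $19 billion: reserves +$19B, deposits 0.
Currency withdrawal $82 billion: reserves −$82B, deposits −$82B.
Totals: Δreserves = −$81B, Δdeposits = −$59B.
Δrequired reserves = 11% × −$59B = −$6.49B.
Δexcess reserves = Δreserves − Δrequired = −$81B − (−$6.49B) = -$74.51 billion.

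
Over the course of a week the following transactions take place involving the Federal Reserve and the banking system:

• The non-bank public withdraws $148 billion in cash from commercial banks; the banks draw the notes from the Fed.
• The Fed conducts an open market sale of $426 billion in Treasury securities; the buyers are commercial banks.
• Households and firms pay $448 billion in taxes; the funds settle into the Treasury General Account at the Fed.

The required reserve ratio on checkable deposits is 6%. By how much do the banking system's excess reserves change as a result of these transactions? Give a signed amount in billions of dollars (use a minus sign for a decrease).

Currency withdrawal $148 billion: reserves −$148B, deposits −$148B.
OMO sale (to banks) $426 billion: reserves −$426B, deposits 0.
Government account inflow $448 billion: reserves −$448B, deposits −$448B.
Totals: Δreserves = −$1022B, Δdeposits = −$596B.
Δrequired reserves = 6% × −$596B = −$35.76B.
Δexcess reserves = Δreserves − Δrequired = −$1022B − (−$35.76B) = -$986.24 billion.

-$986.24 billion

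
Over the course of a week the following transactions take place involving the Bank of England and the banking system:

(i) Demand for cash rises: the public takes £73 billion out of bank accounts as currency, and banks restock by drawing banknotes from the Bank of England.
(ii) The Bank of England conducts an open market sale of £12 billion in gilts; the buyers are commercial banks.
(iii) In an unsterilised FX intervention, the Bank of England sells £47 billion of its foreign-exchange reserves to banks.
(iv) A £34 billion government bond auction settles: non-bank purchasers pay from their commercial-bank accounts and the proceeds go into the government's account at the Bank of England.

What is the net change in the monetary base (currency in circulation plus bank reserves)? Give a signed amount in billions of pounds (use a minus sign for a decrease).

Currency withdrawal £73 billion: just a shift between currency and reserves — both are base money → 0.
OMO sale (to banks) £12 billion: Bank of England balance sheet contracts → −£12B.
FX sale £47 billion: Bank of England balance sheet contracts → −£47B.
Government account inflow £34 billion: reserves shift to a non-base liability → −£34B.
Net: 0 − 12 − 47 − 34 = -£93 billion.

-£93 billion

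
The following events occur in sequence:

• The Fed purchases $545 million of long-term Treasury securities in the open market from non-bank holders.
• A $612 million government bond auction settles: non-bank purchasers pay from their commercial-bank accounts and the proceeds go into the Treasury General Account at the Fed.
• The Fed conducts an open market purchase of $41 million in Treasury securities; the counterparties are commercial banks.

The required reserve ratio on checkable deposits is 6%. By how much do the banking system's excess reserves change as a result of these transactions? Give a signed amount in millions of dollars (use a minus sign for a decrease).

Asset purchase (from non-banks) $545 million: reserves +$545M, deposits +$545M.
Government account inflow $612 million: reserves −$612M, deposits −$612M.
OMO purchase (from banks) $41 million: reserves +$41M, deposits 0.
Totals: Δreserves = −$26M, Δdeposits = −$67M.
Δrequired reserves = 6% × −$67M = −$4.02M.
Δexcess reserves = Δreserves − Δrequired = −$26M − (−$4.02M) = -$21.98 million.

-$21.98 million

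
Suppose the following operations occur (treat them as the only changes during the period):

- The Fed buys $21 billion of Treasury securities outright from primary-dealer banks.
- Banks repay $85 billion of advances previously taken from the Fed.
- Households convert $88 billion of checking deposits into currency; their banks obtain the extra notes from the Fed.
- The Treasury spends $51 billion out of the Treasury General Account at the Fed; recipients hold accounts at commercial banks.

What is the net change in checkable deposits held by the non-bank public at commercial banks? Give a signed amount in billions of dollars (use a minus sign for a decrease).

Fed balance sheet:
  Assets:      Securities +$21B, Loans to banks −$85B
  Liabilities: Bank reserves −$101B, Currency in circulation +$88B, Government deposits −$51B
Commercial banking system:
  Assets:      Reserves at CB −$101B, Securities −$21B
  Liabilities: Checkable deposits −$37B, Borrowings from CB −$85B
So the change in checkable deposits held by the non-bank public at commercial banks is -$37 billion.

-$37 billion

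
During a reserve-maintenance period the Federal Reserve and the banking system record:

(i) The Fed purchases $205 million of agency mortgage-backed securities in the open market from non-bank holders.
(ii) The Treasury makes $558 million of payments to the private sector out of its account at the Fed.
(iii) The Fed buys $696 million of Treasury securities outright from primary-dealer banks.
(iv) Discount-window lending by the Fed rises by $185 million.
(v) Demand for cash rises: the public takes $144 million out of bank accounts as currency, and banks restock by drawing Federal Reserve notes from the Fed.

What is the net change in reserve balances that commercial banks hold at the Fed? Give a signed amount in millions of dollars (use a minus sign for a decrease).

+$1500 million

Fed balance sheet:
  Assets:      Securities +$901M, Loans to banks +$185M
  Liabilities: Bank reserves +$1500M, Currency in circulation +$144M, Government deposits −$558M
Commercial banking system:
  Assets:      Reserves at CB +$1500M, Securities −$696M
  Liabilities: Checkable deposits +$619M, Borrowings from CB +$185M
So the change in reserve balances that commercial banks hold at the Fed is +$1500 million.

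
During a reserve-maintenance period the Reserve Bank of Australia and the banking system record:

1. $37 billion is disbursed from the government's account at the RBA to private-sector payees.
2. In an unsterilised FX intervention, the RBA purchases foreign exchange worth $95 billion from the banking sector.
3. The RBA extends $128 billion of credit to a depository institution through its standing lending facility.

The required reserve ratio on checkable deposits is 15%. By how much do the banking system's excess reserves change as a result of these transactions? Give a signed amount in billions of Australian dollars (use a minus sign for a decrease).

+$254.45 billion

Government spending $37 billion: reserves +$37B, deposits +$37B.
FX purchase $95 billion: reserves +$95B, deposits 0.
Discount-window loan $128 billion: reserves +$128B, deposits 0.
Totals: Δreserves = +$260B, Δdeposits = +$37B.
Δrequired reserves = 15% × +$37B = +$5.55B.
Δexcess reserves = Δreserves − Δrequired = +$260B − (+$5.55B) = +$254.45 billion.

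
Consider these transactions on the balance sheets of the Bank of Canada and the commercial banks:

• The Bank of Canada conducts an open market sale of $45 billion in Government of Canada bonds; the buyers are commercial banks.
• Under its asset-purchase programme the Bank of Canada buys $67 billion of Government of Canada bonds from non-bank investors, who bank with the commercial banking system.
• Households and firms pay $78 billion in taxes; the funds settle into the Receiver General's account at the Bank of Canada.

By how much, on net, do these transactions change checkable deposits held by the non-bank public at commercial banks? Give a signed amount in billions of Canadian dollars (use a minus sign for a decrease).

-$11 billion

OMO sale (to banks) $45 billion: the counterparty is a bank, so public deposits are unchanged → 0.
Asset purchase (from non-banks) $67 billion: non-bank counterparties' bank balances rise → +$67B.
Government account inflow $78 billion: non-bank counterparties' bank balances fall → −$78B.
Net: 0 + 67 − 78 = -$11 billion.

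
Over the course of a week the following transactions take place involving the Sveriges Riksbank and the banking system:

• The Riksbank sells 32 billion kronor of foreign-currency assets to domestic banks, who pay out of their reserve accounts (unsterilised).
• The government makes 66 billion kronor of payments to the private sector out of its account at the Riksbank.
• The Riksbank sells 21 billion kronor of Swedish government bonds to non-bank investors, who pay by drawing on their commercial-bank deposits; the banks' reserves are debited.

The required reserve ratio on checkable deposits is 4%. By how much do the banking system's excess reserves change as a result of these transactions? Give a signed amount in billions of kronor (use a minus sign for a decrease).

+11.2 billion

FX sale 32 billion kronor: reserves −32B, deposits 0.
Government spending 66 billion kronor: reserves +66B, deposits +66B.
Asset sale (to non-banks) 21 billion kronor: reserves −21B, deposits −21B.
Totals: Δreserves = +13B, Δdeposits = +45B.
Δrequired reserves = 4% × +45B = +1.8B.
Δexcess reserves = Δreserves − Δrequired = +13B − (+1.8B) = +11.2 billion.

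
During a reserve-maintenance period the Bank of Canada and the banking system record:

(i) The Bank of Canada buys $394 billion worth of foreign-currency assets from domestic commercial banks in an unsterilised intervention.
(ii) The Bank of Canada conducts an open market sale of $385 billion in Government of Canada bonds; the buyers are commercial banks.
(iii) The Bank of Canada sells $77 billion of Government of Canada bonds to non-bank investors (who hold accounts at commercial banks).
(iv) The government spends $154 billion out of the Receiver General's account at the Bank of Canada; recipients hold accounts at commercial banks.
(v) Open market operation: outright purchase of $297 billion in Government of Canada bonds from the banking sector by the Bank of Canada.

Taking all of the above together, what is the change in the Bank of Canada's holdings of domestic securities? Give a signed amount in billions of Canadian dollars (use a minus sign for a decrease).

-$165 billion

FX purchase $394 billion: the Bank of Canada's securities portfolio is untouched → 0.
OMO sale (to banks) $385 billion: securities removed from the Bank of Canada's portfolio → −$385B.
Asset sale (to non-banks) $77 billion: securities removed from the Bank of Canada's portfolio → −$77B.
Government spending $154 billion: the Bank of Canada's securities portfolio is untouched → 0.
OMO purchase (from banks) $297 billion: securities added to the Bank of Canada's portfolio → +$297B.
Net: 0 − 385 − 77 + 0 + 297 = -$165 billion.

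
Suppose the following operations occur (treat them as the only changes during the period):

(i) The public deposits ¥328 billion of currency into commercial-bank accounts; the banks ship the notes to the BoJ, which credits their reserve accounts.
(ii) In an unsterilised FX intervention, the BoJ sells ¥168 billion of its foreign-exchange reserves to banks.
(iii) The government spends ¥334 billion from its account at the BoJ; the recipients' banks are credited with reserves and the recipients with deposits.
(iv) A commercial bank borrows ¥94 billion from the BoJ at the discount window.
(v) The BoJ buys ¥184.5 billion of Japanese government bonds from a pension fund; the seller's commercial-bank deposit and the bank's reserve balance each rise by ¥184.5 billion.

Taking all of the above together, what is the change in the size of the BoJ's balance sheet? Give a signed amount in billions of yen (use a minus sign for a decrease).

+¥110.5 billion

BoJ balance sheet:
  Assets:      Securities +¥184.5B, Loans to banks +¥94B, Foreign assets −¥168B
  Liabilities: Bank reserves +¥772.5B, Currency in circulation −¥328B, Government deposits −¥334B
Change in total BoJ assets = +¥110.5 billion.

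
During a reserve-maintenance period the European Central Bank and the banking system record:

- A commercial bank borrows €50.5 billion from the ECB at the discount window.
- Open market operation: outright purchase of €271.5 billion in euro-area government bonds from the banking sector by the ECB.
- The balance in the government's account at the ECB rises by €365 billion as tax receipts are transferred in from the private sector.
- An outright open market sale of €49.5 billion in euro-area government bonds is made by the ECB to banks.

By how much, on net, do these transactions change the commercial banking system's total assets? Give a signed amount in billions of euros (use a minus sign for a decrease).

ECB balance sheet:
  Assets:      Securities +€222B, Loans to banks +€50.5B
  Liabilities: Bank reserves −€92.5B, Government deposits +€365B
Commercial banking system:
  Assets:      Reserves at CB −€92.5B, Securities −€222B
  Liabilities: Checkable deposits −€365B, Borrowings from CB +€50.5B
Change in total bank assets = -€314.5 billion.

-€314.5 billion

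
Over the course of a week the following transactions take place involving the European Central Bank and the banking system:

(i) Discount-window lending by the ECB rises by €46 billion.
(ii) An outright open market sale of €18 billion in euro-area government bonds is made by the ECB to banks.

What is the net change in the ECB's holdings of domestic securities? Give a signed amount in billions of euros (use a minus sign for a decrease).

Discount-window loan €46 billion: the ECB's securities portfolio is untouched → 0.
OMO sale (to banks) €18 billion: securities removed from the ECB's portfolio → −€18B.
Net: 0 − 18 = -€18 billion.

-€18 billion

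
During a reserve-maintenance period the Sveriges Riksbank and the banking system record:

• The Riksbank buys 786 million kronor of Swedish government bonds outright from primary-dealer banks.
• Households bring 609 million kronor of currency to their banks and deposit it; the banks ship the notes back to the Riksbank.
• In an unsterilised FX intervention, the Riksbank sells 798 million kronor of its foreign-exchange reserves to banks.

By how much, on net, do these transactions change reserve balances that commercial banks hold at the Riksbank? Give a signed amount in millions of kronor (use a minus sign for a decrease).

OMO purchase (from banks) 786 million kronor: the Riksbank pays by crediting reserve accounts → +786M.
Currency deposit 609 million kronor: returned notes are swapped for reserve credit → +609M.
FX sale 798 million kronor: the buying banks pay out of their reserve balances → −798M.
Net: 786 + 609 − 798 = +597 million.

+597 million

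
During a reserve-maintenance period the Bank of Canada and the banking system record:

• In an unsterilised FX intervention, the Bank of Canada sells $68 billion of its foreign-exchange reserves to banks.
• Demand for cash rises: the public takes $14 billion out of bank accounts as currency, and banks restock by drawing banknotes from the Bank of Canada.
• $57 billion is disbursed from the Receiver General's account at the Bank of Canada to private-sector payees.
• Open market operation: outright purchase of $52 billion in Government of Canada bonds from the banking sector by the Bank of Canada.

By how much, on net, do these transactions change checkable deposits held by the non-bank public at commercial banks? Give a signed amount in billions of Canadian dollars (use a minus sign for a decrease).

Bank of Canada balance sheet:
  Assets:      Securities +$52B, Foreign assets −$68B
  Liabilities: Bank reserves +$27B, Currency in circulation +$14B, Government deposits −$57B
Commercial banking system:
  Assets:      Reserves at CB +$27B, Securities −$52B, Foreign assets +$68B
  Liabilities: Checkable deposits +$43B
So the change in checkable deposits held by the non-bank public at commercial banks is +$43 billion.

+$43 billion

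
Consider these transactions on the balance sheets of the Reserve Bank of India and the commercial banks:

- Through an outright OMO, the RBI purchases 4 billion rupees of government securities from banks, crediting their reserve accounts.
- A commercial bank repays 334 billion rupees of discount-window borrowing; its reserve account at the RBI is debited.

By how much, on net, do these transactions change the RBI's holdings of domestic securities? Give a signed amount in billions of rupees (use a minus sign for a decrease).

+4 billion

RBI balance sheet:
  Assets:      Securities +4B, Loans to banks −334B
  Liabilities: Bank reserves −330B
Commercial banking system:
  Assets:      Reserves at CB −330B, Securities −4B
  Liabilities: Borrowings from CB −334B
So the change in the RBI's holdings of domestic securities is +4 billion.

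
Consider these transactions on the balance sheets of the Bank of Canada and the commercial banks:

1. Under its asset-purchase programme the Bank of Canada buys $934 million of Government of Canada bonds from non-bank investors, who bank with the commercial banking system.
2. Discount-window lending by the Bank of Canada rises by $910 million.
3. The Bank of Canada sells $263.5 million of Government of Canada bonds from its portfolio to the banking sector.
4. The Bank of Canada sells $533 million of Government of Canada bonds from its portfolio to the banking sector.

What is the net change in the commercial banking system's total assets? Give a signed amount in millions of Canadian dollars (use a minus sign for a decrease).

Bank of Canada balance sheet:
  Assets:      Securities +$137.5M, Loans to banks +$910M
  Liabilities: Bank reserves +$1047.5M
Commercial banking system:
  Assets:      Reserves at CB +$1047.5M, Securities +$796.5M
  Liabilities: Checkable deposits +$934M, Borrowings from CB +$910M
Change in total bank assets = +$1844 million.

+$1844 million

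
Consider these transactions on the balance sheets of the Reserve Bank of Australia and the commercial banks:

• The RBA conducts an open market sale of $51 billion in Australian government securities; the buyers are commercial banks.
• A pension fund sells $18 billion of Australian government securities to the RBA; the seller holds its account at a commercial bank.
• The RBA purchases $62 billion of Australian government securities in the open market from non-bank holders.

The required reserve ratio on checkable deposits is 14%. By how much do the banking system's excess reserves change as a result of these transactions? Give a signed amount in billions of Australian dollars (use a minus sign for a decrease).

+$17.8 billion

OMO sale (to banks) $51 billion: reserves −$51B, deposits 0.
Asset purchase (from non-banks) $18 billion: reserves +$18B, deposits +$18B.
Asset purchase (from non-banks) $62 billion: reserves +$62B, deposits +$62B.
Totals: Δreserves = +$29B, Δdeposits = +$80B.
Δrequired reserves = 14% × +$80B = +$11.2B.
Δexcess reserves = Δreserves − Δrequired = +$29B − (+$11.2B) = +$17.8 billion.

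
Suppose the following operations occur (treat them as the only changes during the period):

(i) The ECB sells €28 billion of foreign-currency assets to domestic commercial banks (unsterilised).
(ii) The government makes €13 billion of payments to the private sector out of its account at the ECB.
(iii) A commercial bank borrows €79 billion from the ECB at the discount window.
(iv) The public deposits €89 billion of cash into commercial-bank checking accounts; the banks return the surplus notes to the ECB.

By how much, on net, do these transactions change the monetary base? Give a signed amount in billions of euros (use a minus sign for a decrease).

ECB balance sheet:
  Assets:      Loans to banks +€79B, Foreign assets −€28B
  Liabilities: Bank reserves +€153B, Currency in circulation −€89B, Government deposits −€13B
Monetary base = currency + reserves: −€89B + (+€153B) = +€64 billion.

+€64 billion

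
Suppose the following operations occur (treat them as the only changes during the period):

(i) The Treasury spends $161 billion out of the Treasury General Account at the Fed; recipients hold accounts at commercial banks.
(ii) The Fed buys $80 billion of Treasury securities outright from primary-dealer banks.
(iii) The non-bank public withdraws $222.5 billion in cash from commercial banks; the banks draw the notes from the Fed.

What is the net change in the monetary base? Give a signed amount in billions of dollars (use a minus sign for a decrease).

Fed balance sheet:
  Assets:      Securities +$80B
  Liabilities: Bank reserves +$18.5B, Currency in circulation +$222.5B, Government deposits −$161B
Commercial banking system:
  Assets:      Reserves at CB +$18.5B, Securities −$80B
  Liabilities: Checkable deposits −$61.5B
Monetary base = currency + reserves: +$222.5B + (+$18.5B) = +$241 billion.

+$241 billion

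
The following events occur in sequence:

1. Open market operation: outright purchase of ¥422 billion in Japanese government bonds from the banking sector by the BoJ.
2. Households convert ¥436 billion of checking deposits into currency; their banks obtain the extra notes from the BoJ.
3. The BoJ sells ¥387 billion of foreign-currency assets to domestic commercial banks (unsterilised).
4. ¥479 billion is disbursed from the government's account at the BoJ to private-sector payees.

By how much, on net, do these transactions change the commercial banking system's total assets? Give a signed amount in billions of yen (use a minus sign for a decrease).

BoJ balance sheet:
  Assets:      Securities +¥422B, Foreign assets −¥387B
  Liabilities: Bank reserves +¥78B, Currency in circulation +¥436B, Government deposits −¥479B
Commercial banking system:
  Assets:      Reserves at CB +¥78B, Securities −¥422B, Foreign assets +¥387B
  Liabilities: Checkable deposits +¥43B
Change in total bank assets = +¥43 billion.

+¥43 billion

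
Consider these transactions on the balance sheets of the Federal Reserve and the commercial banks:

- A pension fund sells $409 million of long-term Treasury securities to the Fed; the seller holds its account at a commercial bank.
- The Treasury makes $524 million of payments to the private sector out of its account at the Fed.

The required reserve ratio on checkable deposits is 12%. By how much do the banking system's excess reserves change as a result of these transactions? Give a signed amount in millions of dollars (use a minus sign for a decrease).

+$821.04 million

Asset purchase (from non-banks) $409 million: reserves +$409M, deposits +$409M.
Government spending $524 million: reserves +$524M, deposits +$524M.
Totals: Δreserves = +$933M, Δdeposits = +$933M.
Δrequired reserves = 12% × +$933M = +$111.96M.
Δexcess reserves = Δreserves − Δrequired = +$933M − (+$111.96M) = +$821.04 million.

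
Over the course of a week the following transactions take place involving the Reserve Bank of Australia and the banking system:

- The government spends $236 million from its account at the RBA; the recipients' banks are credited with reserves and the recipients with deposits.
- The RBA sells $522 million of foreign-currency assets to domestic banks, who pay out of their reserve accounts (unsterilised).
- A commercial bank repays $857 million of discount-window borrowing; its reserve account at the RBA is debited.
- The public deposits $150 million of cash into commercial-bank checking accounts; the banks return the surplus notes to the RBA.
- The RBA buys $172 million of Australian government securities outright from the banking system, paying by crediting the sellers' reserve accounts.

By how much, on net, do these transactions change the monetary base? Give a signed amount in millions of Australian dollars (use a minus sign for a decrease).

Government spending $236 million: a non-base liability converts back to reserves → +$236M.
FX sale $522 million: RBA balance sheet contracts → −$522M.
Discount-window repayment $857 million: RBA balance sheet contracts → −$857M.
Currency deposit $150 million: just a shift between currency and reserves — both are base money → 0.
OMO purchase (from banks) $172 million: RBA balance sheet expands → +$172M.
Net: 236 − 522 − 857 + 0 + 172 = -$971 million.

-$971 million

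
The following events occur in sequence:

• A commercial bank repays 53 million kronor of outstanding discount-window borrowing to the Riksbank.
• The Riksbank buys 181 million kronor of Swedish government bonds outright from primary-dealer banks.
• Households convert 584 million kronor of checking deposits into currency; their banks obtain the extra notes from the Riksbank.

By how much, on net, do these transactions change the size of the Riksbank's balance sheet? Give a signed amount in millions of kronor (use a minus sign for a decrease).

Discount-window repayment 53 million kronor: a Riksbank asset is shed → −53M.
OMO purchase (from banks) 181 million kronor: a Riksbank asset is acquired → +181M.
Currency withdrawal 584 million kronor: only the composition of liabilities changes → 0.
Net: −53 + 181 + 0 = +128 million.

+128 million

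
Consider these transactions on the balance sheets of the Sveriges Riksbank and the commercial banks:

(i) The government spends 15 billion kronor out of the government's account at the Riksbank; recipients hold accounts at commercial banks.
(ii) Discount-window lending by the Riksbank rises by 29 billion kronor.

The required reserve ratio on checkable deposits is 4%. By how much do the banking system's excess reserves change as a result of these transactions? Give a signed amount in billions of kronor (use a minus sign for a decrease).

+43.4 billion

Government spending 15 billion kronor: reserves +15B, deposits +15B.
Discount-window loan 29 billion kronor: reserves +29B, deposits 0.
Totals: Δreserves = +44B, Δdeposits = +15B.
Δrequired reserves = 4% × +15B = +0.6B.
Δexcess reserves = Δreserves − Δrequired = +44B − (+0.6B) = +43.4 billion.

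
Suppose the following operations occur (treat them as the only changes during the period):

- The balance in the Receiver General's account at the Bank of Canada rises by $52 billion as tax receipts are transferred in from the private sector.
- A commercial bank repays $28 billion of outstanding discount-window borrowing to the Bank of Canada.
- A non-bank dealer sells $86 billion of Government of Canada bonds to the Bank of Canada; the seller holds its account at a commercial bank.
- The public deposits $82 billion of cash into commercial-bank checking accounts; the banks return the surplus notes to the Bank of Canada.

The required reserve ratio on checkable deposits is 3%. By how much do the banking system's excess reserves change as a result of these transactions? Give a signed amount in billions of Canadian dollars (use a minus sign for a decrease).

+$84.52 billion

Government account inflow $52 billion: reserves −$52B, deposits −$52B.
Discount-window repayment $28 billion: reserves −$28B, deposits 0.
Asset purchase (from non-banks) $86 billion: reserves +$86B, deposits +$86B.
Currency deposit $82 billion: reserves +$82B, deposits +$82B.
Totals: Δreserves = +$88B, Δdeposits = +$116B.
Δrequired reserves = 3% × +$116B = +$3.48B.
Δexcess reserves = Δreserves − Δrequired = +$88B − (+$3.48B) = +$84.52 billion.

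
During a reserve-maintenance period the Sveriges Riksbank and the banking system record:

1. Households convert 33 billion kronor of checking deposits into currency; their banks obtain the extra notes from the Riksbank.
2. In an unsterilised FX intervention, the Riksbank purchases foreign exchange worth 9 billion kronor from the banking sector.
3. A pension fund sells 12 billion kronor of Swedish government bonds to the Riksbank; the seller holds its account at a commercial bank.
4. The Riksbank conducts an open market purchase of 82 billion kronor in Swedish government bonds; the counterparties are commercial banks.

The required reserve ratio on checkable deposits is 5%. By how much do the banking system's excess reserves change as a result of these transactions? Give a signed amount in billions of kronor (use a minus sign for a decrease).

Currency withdrawal 33 billion kronor: reserves −33B, deposits −33B.
FX purchase 9 billion kronor: reserves +9B, deposits 0.
Asset purchase (from non-banks) 12 billion kronor: reserves +12B, deposits +12B.
OMO purchase (from banks) 82 billion kronor: reserves +82B, deposits 0.
Totals: Δreserves = +70B, Δdeposits = −21B.
Δrequired reserves = 5% × −21B = −1.05B.
Δexcess reserves = Δreserves − Δrequired = +70B − (−1.05B) = +71.05 billion.

+71.05 billion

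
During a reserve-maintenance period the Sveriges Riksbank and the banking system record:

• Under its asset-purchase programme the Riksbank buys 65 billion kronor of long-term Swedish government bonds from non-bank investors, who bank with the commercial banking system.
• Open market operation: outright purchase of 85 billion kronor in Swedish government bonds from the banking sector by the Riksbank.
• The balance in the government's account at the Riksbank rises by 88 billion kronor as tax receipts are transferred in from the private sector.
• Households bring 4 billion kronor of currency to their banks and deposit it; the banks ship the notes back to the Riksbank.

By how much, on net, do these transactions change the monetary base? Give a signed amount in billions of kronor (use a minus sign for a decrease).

Riksbank balance sheet:
  Assets:      Securities +150B
  Liabilities: Bank reserves +66B, Currency in circulation −4B, Government deposits +88B
Monetary base = currency + reserves: −4B + (+66B) = +62 billion.

+62 billion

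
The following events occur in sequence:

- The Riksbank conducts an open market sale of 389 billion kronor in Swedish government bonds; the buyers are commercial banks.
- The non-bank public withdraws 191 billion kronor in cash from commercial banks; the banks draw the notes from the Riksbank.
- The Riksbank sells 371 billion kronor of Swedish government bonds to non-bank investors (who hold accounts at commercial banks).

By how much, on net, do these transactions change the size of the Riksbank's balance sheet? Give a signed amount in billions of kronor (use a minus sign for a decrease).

-760 billion

Riksbank balance sheet:
  Assets:      Securities −760B
  Liabilities: Bank reserves −951B, Currency in circulation +191B
Commercial banking system:
  Assets:      Reserves at CB −951B, Securities +389B
  Liabilities: Checkable deposits −562B
Change in total Riksbank assets = -760 billion.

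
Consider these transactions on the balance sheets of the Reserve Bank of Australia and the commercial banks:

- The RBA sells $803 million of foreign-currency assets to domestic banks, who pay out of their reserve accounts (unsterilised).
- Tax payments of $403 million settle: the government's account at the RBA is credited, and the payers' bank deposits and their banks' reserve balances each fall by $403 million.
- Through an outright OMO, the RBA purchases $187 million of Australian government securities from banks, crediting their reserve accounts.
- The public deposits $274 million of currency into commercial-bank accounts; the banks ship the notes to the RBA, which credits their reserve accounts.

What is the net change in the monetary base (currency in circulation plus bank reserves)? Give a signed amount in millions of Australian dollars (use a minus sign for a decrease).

FX sale $803 million: RBA balance sheet contracts → −$803M.
Government account inflow $403 million: reserves shift to a non-base liability → −$403M.
OMO purchase (from banks) $187 million: RBA balance sheet expands → +$187M.
Currency deposit $274 million: just a shift between currency and reserves — both are base money → 0.
Net: −803 − 403 + 187 + 0 = -$1019 million.

-$1019 million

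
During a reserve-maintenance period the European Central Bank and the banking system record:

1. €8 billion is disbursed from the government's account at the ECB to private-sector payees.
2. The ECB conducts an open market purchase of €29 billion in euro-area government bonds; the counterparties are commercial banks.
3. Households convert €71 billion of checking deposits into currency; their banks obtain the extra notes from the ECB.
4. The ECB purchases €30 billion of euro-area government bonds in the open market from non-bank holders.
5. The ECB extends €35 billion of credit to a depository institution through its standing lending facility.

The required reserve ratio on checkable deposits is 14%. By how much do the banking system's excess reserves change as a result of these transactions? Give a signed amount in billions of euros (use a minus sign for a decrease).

+€35.62 billion

Government spending €8 billion: reserves +€8B, deposits +€8B.
OMO purchase (from banks) €29 billion: reserves +€29B, deposits 0.
Currency withdrawal €71 billion: reserves −€71B, deposits −€71B.
Asset purchase (from non-banks) €30 billion: reserves +€30B, deposits +€30B.
Discount-window loan €35 billion: reserves +€35B, deposits 0.
Totals: Δreserves = +€31B, Δdeposits = −€33B.
Δrequired reserves = 14% × −€33B = −€4.62B.
Δexcess reserves = Δreserves − Δrequired = +€31B − (−€4.62B) = +€35.62 billion.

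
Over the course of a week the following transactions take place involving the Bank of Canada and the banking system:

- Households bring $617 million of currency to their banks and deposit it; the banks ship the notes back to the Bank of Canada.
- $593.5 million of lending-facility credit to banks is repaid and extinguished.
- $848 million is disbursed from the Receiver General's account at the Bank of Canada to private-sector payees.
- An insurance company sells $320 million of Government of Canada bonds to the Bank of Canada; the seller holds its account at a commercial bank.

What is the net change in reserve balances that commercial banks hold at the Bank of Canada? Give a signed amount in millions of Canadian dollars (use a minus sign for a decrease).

Currency deposit $617 million: returned notes are swapped for reserve credit → +$617M.
Discount-window repayment $593.5 million: repayment is debited from reserves → −$593.5M.
Government spending $848 million: government payments flow into bank reserve accounts → +$848M.
Asset purchase (from non-banks) $320 million: the Bank of Canada pays by crediting reserve accounts → +$320M.
Net: 617 − 593.5 + 848 + 320 = +$1191.5 million.

+$1191.5 million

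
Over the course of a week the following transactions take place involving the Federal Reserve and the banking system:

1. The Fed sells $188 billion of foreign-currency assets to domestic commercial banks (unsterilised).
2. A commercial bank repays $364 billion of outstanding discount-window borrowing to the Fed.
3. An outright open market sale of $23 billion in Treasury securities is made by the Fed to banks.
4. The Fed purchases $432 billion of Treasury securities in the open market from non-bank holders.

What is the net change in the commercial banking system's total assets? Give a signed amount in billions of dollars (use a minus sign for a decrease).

Fed balance sheet:
  Assets:      Securities +$409B, Loans to banks −$364B, Foreign assets −$188B
  Liabilities: Bank reserves −$143B
Commercial banking system:
  Assets:      Reserves at CB −$143B, Securities +$23B, Foreign assets +$188B
  Liabilities: Checkable deposits +$432B, Borrowings from CB −$364B
Change in total bank assets = +$68 billion.

+$68 billion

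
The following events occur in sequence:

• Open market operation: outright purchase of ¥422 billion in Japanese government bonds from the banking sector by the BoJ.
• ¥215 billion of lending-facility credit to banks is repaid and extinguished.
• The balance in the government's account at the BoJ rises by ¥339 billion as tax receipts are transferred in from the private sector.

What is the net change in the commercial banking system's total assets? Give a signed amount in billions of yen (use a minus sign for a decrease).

OMO purchase (from banks) ¥422 billion: just an asset swap on bank balance sheets → 0.
Discount-window repayment ¥215 billion: bank balance sheets shrink → −¥215B.
Government account inflow ¥339 billion: bank balance sheets shrink → −¥339B.
Net: 0 − 215 − 339 = -¥554 billion.

-¥554 billion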